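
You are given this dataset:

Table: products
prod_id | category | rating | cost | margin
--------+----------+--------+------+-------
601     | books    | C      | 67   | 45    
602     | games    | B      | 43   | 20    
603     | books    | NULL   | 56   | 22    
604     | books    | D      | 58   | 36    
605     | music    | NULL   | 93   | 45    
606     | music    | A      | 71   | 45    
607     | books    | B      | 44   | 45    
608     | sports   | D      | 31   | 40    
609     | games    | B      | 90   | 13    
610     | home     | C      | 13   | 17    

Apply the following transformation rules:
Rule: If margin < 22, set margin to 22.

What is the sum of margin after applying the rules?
344

Step 1: 3 records have margin < 22
Step 2: These records originally summed to 50
Step 3: After setting to minimum: 3 × 22 = 66
Step 4: Unaffected records sum: 278
Step 5: Final sum = 66 + 278 = 344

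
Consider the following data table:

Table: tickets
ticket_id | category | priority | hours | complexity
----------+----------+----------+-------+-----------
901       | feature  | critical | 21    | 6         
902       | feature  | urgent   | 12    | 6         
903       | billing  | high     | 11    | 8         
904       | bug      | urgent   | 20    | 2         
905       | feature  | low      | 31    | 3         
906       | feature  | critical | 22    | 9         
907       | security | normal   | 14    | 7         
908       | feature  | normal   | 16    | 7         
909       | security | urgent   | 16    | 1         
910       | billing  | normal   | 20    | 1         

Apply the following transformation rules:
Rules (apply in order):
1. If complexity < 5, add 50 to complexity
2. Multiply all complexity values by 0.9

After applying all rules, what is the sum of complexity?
225.0

Step 1: Apply Rule 1 - Add 50 to records with complexity < 5
  - 4 records affected: 7 + (4 × 50) = 207
  - Unaffected records: 43
  - Sum after Rule 1: 250
Step 2: Apply Rule 2 - Multiply all by 0.9
  - 250 × 0.9 = 225.0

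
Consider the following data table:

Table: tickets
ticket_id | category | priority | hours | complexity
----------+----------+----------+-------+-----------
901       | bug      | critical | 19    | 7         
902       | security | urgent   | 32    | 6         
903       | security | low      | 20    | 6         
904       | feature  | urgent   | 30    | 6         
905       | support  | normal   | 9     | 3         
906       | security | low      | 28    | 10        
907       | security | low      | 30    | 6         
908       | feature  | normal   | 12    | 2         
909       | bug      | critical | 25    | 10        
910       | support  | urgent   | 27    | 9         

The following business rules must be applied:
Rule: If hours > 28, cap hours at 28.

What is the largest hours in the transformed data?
28

Step 1: Original maximum hours = 32
Step 2: Apply cap at 28
Step 3: 3 records had hours > 28 and were capped
Step 4: Maximum after transformation = 28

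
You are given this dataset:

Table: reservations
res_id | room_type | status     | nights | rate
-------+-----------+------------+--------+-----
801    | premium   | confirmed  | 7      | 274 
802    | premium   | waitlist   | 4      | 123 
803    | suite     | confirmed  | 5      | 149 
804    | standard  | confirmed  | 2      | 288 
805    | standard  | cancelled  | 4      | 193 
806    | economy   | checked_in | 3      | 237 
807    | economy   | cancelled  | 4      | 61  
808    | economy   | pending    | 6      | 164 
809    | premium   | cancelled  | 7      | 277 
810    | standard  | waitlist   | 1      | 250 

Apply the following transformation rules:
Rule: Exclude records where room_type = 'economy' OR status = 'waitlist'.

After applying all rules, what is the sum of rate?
1181

Step 1: Find records where room_type = 'economy' OR status = 'waitlist'
Step 2: 5 records match, summing to 835
Step 3: Original sum: 2016
Step 4: Remaining sum = 2016 - 835 = 1181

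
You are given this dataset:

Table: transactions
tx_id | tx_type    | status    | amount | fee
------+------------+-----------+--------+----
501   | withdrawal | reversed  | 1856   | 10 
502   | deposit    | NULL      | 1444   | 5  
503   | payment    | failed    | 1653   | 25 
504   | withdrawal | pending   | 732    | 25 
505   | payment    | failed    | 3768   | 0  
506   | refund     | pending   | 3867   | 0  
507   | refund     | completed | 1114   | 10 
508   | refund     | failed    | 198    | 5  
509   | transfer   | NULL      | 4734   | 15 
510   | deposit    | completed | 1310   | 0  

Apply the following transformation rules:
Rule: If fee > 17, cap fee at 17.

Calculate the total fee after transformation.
79

Step 1: 2 records have fee > 17
Step 2: These records originally summed to 50
Step 3: After capping: 2 × 17 = 34
Step 4: Unaffected records sum: 45
Step 5: Final sum = 34 + 45 = 79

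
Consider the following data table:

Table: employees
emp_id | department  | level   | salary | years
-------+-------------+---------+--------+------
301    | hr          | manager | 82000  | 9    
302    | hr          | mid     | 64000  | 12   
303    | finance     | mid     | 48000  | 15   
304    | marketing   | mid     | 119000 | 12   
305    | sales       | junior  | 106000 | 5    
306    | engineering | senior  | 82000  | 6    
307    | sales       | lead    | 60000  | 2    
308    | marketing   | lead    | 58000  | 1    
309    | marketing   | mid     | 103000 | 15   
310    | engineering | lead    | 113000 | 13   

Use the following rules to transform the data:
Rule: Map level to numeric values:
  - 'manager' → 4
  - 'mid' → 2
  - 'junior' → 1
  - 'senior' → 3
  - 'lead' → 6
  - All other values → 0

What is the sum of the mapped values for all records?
34

Step 1: Apply mapping to each record
Step 2: Count by status:
  'manager': 1 records × 4 = 4
  'mid': 4 records × 2 = 8
  'junior': 1 records × 1 = 1
  'senior': 1 records × 3 = 3
  'lead': 3 records × 6 = 18
Step 3: Sum all mapped values = 34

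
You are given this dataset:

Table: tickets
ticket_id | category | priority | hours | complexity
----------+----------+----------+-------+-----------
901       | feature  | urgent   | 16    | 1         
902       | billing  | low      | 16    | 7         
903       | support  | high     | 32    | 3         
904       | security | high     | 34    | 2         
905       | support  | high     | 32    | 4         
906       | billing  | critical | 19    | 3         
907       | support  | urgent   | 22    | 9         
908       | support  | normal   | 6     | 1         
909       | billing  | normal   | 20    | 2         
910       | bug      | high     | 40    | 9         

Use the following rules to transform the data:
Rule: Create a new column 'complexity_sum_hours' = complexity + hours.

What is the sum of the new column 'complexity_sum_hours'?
278

Step 1: For each record, compute complexity + hours
Example calculations:
  1 + 16 = 17
  7 + 16 = 23
  3 + 32 = 35
  ...
Step 2: Sum all derived values
Step 3: Total = 278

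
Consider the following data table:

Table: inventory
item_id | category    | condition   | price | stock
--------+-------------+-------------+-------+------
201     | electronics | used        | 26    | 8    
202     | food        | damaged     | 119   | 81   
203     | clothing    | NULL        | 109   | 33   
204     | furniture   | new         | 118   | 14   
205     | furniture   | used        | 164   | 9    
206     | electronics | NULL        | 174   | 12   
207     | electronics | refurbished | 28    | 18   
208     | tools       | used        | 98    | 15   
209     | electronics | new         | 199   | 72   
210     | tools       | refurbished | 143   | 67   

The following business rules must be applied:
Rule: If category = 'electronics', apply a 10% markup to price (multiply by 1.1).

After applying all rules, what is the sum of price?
1220.7

Step 1: Records with category = 'electronics' have total price = 427
Step 2: Apply multiplier: 427 × 1.1 = 469.7
Step 3: Other records total: 751
Step 4: Final sum = 469.7 + 751 = 1220.7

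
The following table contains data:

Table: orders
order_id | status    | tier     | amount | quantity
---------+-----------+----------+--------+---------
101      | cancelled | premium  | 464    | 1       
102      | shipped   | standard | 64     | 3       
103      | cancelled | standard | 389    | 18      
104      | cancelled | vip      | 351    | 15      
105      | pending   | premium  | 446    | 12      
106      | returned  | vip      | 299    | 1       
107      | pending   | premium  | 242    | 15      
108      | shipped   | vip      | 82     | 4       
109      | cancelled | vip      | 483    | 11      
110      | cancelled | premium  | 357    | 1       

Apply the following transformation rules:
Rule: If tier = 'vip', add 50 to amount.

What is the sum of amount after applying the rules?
3377

Step 1: Count records where tier = 'vip': 4
Step 2: Total bonus added: 4 × 50 = 200
Step 3: Original sum of amount: 3177
Step 4: Final sum = 3177 + 200 = 3377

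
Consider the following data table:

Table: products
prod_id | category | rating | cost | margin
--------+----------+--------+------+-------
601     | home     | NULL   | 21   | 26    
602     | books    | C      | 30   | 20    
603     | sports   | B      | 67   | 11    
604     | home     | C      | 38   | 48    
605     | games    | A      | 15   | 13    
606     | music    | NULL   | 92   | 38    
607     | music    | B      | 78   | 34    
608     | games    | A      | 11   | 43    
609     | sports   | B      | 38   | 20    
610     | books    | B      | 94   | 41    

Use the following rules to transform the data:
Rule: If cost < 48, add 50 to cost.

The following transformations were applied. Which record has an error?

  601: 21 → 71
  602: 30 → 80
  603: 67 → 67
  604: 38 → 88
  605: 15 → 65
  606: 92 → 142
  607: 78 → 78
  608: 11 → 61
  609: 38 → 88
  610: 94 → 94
Record 606 has an error. The correct transformed value should be 92, not 142.

Step 1: Check each record against the rule
Step 2: Record 606 has cost = 92
Step 3: Since 92 >= 48, the bonus should not have been applied
Step 4: Correct value = 92, but claimed value = 142
Conclusion: Record 606 has the error.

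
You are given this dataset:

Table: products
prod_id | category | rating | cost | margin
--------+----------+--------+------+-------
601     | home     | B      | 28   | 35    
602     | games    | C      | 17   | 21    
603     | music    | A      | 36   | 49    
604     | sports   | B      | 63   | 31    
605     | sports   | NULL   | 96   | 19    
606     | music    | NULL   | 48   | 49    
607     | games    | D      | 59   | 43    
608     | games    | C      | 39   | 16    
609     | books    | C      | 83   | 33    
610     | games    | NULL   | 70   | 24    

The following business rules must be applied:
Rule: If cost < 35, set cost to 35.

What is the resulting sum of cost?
564

Step 1: 2 records have cost < 35
Step 2: These records originally summed to 45
Step 3: After setting to minimum: 2 × 35 = 70
Step 4: Unaffected records sum: 494
Step 5: Final sum = 70 + 494 = 564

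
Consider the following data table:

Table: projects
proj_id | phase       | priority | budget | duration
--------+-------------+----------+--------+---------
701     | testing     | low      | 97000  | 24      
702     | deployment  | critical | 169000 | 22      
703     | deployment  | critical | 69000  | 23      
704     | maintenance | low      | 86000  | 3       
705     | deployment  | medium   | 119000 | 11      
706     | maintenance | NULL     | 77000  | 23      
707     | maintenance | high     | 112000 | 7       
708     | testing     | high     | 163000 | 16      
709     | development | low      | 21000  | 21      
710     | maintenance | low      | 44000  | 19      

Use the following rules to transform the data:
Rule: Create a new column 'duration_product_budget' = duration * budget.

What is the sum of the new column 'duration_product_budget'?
15640000

Step 1: For each record, compute duration * budget
Example calculations:
  24 * 97000 = 2328000
  22 * 169000 = 3718000
  23 * 69000 = 1587000
  ...
Step 2: Sum all derived values
Step 3: Total = 15640000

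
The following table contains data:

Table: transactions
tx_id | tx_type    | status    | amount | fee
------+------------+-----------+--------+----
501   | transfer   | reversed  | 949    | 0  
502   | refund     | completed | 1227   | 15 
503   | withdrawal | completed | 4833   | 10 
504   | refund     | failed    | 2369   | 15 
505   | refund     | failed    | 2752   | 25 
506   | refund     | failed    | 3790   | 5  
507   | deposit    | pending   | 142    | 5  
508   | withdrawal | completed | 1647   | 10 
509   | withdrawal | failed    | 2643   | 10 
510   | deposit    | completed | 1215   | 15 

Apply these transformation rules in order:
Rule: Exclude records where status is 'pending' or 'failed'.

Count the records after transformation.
5

Step 1: Count records to exclude
  - 1 (pending) + 4 (failed) = 5 records
Step 2: Total records: 10
Step 3: Remaining = 10 - 5 = 5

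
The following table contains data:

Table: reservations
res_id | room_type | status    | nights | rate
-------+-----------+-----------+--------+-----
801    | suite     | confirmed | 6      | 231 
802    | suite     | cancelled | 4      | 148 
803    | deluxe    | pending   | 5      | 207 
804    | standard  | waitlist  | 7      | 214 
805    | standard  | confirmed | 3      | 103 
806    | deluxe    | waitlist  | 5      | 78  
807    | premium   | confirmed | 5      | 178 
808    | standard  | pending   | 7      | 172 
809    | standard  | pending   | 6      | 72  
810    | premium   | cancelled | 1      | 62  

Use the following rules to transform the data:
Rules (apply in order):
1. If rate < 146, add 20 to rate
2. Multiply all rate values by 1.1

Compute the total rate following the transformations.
1699.5

Step 1: Apply Rule 1 - Add 20 to records with rate < 146
  - 4 records affected: 315 + (4 × 20) = 395
  - Unaffected records: 1150
  - Sum after Rule 1: 1545
Step 2: Apply Rule 2 - Multiply all by 1.1
  - 1545 × 1.1 = 1699.5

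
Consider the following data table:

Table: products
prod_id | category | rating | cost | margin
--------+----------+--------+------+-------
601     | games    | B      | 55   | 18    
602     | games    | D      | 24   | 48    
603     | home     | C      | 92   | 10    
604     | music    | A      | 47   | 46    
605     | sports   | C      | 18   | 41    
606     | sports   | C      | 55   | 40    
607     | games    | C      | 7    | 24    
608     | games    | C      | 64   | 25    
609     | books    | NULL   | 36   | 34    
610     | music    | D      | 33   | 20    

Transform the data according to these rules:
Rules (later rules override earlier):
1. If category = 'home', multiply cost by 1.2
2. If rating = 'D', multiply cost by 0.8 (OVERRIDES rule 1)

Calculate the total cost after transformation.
438.0

Step 1: Rule 2 takes priority for records with rating = 'D'
  - 2 records: 57 × 0.8 = 45.6
Step 2: Rule 1 applies to remaining records with category = 'home'
  - 1 records: 92 × 1.2 = 110.4
Step 3: Other records unchanged: 282
Step 4: Final sum = 45.6 + 110.4 + 282 = 438.0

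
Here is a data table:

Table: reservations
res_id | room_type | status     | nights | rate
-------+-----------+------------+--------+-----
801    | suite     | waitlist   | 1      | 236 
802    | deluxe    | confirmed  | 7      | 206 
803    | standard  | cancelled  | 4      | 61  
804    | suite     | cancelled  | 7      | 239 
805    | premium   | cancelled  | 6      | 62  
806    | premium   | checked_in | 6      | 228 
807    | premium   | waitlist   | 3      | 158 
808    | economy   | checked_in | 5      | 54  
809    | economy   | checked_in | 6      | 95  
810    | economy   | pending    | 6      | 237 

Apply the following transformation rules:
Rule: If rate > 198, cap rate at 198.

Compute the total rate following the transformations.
1420

Step 1: 5 records have rate > 198
Step 2: These records originally summed to 1146
Step 3: After capping: 5 × 198 = 990
Step 4: Unaffected records sum: 430
Step 5: Final sum = 990 + 430 = 1420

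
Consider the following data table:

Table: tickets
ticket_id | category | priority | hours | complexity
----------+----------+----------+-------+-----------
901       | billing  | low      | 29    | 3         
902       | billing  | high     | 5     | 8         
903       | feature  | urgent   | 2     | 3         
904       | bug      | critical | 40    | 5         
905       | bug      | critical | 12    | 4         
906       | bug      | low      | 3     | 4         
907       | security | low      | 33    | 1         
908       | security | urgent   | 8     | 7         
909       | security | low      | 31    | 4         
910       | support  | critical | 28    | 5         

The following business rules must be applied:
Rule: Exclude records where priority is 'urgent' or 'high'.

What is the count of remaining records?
7

Step 1: Count records to exclude
  - 2 (urgent) + 1 (high) = 3 records
Step 2: Total records: 10
Step 3: Remaining = 10 - 3 = 7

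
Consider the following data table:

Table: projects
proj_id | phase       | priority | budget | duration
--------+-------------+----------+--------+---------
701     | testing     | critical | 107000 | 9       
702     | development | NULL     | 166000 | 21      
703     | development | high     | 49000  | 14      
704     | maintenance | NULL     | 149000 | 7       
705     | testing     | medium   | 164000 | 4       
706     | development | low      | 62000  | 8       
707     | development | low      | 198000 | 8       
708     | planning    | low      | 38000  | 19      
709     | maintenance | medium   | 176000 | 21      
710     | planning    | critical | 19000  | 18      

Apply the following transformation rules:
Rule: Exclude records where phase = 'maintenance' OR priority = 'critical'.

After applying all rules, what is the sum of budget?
677000

Step 1: Find records where phase = 'maintenance' OR priority = 'critical'
Step 2: 4 records match, summing to 451000
Step 3: Original sum: 1128000
Step 4: Remaining sum = 1128000 - 451000 = 677000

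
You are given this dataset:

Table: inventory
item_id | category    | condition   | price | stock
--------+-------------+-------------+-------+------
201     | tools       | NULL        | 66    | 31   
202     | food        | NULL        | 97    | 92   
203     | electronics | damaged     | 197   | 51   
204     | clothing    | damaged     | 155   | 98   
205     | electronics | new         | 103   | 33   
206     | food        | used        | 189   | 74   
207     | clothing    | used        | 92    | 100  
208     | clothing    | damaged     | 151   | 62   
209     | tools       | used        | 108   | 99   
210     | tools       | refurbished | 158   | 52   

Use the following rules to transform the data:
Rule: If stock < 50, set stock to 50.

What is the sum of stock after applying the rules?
728

Step 1: 2 records have stock < 50
Step 2: These records originally summed to 64
Step 3: After setting to minimum: 2 × 50 = 100
Step 4: Unaffected records sum: 628
Step 5: Final sum = 100 + 628 = 728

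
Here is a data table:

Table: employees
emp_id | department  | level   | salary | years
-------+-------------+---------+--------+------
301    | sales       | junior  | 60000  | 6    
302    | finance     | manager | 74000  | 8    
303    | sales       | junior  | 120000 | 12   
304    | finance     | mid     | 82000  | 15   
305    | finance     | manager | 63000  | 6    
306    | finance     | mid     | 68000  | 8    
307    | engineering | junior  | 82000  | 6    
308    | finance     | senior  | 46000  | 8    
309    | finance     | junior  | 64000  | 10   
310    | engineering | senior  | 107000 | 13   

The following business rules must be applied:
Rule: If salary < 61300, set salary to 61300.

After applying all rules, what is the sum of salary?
782600

Step 1: 2 records have salary < 61300
Step 2: These records originally summed to 106000
Step 3: After setting to minimum: 2 × 61300 = 122600
Step 4: Unaffected records sum: 660000
Step 5: Final sum = 122600 + 660000 = 782600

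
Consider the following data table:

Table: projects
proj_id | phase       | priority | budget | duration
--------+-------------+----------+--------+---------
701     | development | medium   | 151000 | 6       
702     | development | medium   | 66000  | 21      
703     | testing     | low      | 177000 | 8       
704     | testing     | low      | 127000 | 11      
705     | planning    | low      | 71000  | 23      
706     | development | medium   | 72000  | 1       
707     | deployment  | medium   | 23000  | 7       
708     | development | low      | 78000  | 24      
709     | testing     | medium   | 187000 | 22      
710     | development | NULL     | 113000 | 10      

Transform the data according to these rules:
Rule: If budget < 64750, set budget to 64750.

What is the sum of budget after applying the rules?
1106750

Step 1: 1 records have budget < 64750
Step 2: These records originally summed to 23000
Step 3: After setting to minimum: 1 × 64750 = 64750
Step 4: Unaffected records sum: 1042000
Step 5: Final sum = 64750 + 1042000 = 1106750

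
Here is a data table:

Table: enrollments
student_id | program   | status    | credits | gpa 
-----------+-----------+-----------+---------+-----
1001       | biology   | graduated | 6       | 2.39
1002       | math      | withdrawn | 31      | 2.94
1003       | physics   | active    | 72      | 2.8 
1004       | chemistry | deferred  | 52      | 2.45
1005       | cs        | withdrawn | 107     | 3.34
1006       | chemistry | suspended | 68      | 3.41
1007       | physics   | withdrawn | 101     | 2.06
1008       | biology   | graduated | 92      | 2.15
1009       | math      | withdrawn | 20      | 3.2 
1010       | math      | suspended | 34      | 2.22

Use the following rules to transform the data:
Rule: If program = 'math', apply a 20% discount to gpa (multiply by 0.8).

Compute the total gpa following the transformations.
25.29

Step 1: Records with program = 'math' have total gpa = 8.36
Step 2: Apply multiplier: 8.36 × 0.8 = 6.69
Step 3: Other records total: 18.6
Step 4: Final sum = 6.69 + 18.6 = 25.29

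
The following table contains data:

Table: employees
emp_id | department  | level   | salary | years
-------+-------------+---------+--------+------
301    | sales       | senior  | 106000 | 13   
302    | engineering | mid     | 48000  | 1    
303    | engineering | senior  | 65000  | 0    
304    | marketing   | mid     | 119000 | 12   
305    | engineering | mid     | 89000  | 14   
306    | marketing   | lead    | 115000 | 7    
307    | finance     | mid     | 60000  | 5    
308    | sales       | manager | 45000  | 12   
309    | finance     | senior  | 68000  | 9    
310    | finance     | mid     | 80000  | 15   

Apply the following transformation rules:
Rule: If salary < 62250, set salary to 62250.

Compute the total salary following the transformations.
828750

Step 1: 3 records have salary < 62250
Step 2: These records originally summed to 153000
Step 3: After setting to minimum: 3 × 62250 = 186750
Step 4: Unaffected records sum: 642000
Step 5: Final sum = 186750 + 642000 = 828750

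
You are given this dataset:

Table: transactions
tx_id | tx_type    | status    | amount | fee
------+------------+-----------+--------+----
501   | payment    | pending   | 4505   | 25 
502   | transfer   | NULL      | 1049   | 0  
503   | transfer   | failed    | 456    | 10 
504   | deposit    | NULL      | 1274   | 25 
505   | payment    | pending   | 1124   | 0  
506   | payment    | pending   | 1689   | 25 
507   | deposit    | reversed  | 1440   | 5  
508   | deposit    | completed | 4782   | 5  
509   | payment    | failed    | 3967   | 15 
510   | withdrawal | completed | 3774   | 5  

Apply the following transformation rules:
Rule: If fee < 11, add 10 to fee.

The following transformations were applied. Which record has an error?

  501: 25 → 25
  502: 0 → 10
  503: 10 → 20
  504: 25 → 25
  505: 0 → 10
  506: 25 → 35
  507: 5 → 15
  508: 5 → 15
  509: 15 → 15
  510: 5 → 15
Record 506 has an error. The correct transformed value should be 25, not 35.

Step 1: Check each record against the rule
Step 2: Record 506 has fee = 25
Step 3: Since 25 >= 11, the bonus should not have been applied
Step 4: Correct value = 25, but claimed value = 35
Conclusion: Record 506 has the error.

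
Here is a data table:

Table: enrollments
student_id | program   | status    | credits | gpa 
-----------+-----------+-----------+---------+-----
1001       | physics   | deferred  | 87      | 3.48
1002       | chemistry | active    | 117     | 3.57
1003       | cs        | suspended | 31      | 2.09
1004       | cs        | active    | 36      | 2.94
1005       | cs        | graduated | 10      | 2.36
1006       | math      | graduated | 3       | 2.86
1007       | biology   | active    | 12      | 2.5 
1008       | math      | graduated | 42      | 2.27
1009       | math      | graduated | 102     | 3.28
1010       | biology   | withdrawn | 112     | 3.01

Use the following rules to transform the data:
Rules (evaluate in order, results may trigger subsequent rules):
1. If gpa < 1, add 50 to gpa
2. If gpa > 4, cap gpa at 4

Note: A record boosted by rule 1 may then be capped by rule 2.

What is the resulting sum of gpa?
28.36

Step 1: Apply rule 1 to records with gpa < 1
  - 0 records get bonus of 50
  - Of these, 0 records then exceed 4 and get capped
Step 2: Apply rule 2 to records with gpa > 4
  - 0 records (original) are capped
Step 3: Calculate final sum = 28.36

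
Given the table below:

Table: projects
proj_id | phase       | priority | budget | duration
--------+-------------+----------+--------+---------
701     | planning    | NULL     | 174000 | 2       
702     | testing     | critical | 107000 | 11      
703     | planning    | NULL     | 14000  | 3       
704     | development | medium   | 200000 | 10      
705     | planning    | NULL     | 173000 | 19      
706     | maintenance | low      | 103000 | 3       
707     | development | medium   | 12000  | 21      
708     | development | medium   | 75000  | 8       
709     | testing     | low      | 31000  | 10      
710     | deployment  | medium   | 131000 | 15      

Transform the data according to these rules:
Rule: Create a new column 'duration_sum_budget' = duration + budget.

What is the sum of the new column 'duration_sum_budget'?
1020102

Step 1: For each record, compute duration + budget
Example calculations:
  2 + 174000 = 174002
  11 + 107000 = 107011
  3 + 14000 = 14003
  ...
Step 2: Sum all derived values
Step 3: Total = 1020102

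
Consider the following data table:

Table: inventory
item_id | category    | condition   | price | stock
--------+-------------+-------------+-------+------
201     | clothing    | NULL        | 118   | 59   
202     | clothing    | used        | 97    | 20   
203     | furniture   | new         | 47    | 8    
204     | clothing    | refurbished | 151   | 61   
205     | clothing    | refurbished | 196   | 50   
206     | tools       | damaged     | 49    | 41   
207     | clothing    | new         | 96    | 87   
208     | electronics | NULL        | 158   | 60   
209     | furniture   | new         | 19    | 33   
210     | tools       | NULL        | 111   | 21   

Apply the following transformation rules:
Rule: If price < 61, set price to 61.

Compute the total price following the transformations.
1110

Step 1: 3 records have price < 61
Step 2: These records originally summed to 115
Step 3: After setting to minimum: 3 × 61 = 183
Step 4: Unaffected records sum: 927
Step 5: Final sum = 183 + 927 = 1110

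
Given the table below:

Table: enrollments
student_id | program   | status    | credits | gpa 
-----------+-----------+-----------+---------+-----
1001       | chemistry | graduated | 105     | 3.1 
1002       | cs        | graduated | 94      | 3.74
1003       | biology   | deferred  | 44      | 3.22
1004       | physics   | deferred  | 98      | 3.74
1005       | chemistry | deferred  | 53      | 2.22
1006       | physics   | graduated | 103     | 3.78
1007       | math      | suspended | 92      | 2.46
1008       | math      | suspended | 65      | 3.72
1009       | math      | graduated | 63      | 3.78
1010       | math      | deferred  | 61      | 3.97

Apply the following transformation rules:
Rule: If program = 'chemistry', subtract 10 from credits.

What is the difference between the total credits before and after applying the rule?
20

Step 1: Original sum of credits = 778
Step 2: 2 records have program = 'chemistry'
Step 3: Each affected record changes by -10
Step 4: Total change = 2 × -10 = -20
Step 5: New sum = 778 + -20 = 758
Step 6: Difference = |758 - 778| = 20
        (Sum decreased by 20)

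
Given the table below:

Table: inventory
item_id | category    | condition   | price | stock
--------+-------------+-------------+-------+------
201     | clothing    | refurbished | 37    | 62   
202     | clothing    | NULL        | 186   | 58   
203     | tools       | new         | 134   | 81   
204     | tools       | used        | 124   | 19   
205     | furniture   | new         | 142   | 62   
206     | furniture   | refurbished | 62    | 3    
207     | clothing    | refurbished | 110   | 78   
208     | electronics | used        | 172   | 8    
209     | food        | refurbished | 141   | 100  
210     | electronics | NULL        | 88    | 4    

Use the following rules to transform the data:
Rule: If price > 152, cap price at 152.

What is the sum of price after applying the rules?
1142

Step 1: 2 records have price > 152
Step 2: These records originally summed to 358
Step 3: After capping: 2 × 152 = 304
Step 4: Unaffected records sum: 838
Step 5: Final sum = 304 + 838 = 1142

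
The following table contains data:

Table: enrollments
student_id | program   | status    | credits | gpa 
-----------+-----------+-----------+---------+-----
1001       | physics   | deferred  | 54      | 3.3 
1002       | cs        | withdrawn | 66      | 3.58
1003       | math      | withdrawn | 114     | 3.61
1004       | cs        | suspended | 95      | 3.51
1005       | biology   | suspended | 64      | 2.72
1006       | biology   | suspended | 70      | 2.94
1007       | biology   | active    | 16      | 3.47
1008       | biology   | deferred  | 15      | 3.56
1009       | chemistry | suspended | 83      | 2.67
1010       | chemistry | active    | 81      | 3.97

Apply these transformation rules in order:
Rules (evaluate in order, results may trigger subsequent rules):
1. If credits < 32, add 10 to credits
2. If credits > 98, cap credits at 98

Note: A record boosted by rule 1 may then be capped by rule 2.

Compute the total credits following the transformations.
662

Step 1: Apply rule 1 to records with credits < 32
  - 2 records get bonus of 10
  - Of these, 0 records then exceed 98 and get capped
Step 2: Apply rule 2 to records with credits > 98
  - 1 records (original) are capped
Step 3: Calculate final sum = 662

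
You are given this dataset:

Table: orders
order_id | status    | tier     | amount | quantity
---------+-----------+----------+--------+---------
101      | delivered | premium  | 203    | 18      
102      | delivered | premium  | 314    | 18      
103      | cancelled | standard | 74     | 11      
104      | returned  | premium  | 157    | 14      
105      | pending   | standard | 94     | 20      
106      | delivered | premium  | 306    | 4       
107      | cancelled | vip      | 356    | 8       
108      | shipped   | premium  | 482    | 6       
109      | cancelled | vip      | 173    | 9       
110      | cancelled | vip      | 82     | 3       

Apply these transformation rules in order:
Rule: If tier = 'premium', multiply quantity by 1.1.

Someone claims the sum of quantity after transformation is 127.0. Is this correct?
No, the correct result is 117.0.

Step 1: Calculate the correct sum after transformation
Step 2: Apply multiplier 1.1 to records where tier = 'premium'
Step 3: Correct result = 117.0
Step 4: Claimed result = 127.0
Step 5: 117.0 ≠ 127.0
Conclusion: The claimed result is incorrect. The correct answer is 117.0.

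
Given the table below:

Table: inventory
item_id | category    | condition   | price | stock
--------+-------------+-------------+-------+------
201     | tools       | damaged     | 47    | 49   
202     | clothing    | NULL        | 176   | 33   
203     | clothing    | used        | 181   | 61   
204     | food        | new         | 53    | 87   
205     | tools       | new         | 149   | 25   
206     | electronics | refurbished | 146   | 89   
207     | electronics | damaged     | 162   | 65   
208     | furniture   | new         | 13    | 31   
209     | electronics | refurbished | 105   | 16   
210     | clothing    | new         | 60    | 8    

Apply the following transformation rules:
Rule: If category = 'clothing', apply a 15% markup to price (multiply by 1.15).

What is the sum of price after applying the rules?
1154.55

Step 1: Records with category = 'clothing' have total price = 417
Step 2: Apply multiplier: 417 × 1.15 = 479.55
Step 3: Other records total: 675
Step 4: Final sum = 479.55 + 675 = 1154.55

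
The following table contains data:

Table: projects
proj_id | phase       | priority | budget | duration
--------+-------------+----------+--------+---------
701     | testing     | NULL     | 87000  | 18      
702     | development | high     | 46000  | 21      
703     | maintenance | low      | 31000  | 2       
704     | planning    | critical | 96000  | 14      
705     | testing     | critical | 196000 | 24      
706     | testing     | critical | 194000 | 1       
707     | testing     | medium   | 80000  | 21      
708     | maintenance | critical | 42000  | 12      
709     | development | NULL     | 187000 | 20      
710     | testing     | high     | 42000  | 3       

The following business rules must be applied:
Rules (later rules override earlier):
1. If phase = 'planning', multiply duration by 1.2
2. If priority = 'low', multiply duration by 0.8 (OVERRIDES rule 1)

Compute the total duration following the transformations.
138.4

Step 1: Rule 2 takes priority for records with priority = 'low'
  - 1 records: 2 × 0.8 = 1.6
Step 2: Rule 1 applies to remaining records with phase = 'planning'
  - 1 records: 14 × 1.2 = 16.8
Step 3: Other records unchanged: 120
Step 4: Final sum = 1.6 + 16.8 + 120 = 138.4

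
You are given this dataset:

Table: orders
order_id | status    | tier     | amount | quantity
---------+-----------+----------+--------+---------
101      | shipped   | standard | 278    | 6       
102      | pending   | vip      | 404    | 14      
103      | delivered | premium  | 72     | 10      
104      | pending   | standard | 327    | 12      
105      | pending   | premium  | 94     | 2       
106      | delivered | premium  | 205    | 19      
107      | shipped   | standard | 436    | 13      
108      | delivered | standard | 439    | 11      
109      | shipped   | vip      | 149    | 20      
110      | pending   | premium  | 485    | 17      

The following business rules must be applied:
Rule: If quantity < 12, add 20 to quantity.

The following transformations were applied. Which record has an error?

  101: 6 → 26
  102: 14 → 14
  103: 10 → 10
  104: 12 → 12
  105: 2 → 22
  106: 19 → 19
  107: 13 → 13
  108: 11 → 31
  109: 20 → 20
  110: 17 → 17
Record 103 has an error. The correct transformed value should be 30, not 10.

Step 1: Check each record against the rule
Step 2: Record 103 has quantity = 10
Step 3: Since 10 < 12, the bonus should have been applied
Step 4: Correct value = 30, but claimed value = 10
Conclusion: Record 103 has the error.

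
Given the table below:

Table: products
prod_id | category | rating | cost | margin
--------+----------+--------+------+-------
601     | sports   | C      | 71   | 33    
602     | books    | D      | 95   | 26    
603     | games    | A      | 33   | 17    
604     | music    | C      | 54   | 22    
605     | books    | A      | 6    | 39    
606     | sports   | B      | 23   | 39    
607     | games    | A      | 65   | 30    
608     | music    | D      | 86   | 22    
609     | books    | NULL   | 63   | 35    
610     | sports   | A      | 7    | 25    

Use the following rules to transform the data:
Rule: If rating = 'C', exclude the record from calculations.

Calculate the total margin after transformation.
233

Step 1: Identify records where rating = 'C'
Step 2: The excluded records sum to 55
Step 3: Original total margin = 288
Step 4: Remaining total = 288 - 55 = 233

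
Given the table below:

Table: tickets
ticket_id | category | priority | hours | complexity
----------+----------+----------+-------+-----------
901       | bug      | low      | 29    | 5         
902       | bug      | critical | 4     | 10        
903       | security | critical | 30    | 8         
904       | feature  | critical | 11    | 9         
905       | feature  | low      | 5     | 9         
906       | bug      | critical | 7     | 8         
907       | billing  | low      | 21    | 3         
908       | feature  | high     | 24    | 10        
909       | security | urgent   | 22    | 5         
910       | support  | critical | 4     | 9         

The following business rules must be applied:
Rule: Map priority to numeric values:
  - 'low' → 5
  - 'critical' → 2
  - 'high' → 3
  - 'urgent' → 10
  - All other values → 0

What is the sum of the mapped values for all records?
38

Step 1: Apply mapping to each record
Step 2: Count by status:
  'low': 3 records × 5 = 15
  'critical': 5 records × 2 = 10
  'high': 1 records × 3 = 3
  'urgent': 1 records × 10 = 10
Step 3: Sum all mapped values = 38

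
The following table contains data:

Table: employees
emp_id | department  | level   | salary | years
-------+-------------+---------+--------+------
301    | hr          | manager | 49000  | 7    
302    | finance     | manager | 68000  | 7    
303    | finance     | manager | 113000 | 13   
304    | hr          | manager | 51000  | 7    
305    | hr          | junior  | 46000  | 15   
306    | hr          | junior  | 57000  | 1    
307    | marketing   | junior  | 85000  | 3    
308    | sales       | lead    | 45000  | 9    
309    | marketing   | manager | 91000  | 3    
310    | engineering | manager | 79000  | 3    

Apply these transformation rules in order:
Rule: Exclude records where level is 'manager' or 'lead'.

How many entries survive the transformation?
3

Step 1: Count records to exclude
  - 6 (manager) + 1 (lead) = 7 records
Step 2: Total records: 10
Step 3: Remaining = 10 - 7 = 3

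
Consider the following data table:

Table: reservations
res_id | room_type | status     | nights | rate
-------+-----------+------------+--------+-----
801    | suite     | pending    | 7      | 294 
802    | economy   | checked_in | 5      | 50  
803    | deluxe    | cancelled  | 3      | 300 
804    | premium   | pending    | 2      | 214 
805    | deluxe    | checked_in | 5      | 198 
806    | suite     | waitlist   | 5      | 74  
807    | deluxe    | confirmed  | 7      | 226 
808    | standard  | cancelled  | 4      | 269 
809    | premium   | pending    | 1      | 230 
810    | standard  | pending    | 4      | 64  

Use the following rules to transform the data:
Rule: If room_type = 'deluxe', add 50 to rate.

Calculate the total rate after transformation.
2069

Step 1: Count records where room_type = 'deluxe': 3
Step 2: Total bonus added: 3 × 50 = 150
Step 3: Original sum of rate: 1919
Step 4: Final sum = 1919 + 150 = 2069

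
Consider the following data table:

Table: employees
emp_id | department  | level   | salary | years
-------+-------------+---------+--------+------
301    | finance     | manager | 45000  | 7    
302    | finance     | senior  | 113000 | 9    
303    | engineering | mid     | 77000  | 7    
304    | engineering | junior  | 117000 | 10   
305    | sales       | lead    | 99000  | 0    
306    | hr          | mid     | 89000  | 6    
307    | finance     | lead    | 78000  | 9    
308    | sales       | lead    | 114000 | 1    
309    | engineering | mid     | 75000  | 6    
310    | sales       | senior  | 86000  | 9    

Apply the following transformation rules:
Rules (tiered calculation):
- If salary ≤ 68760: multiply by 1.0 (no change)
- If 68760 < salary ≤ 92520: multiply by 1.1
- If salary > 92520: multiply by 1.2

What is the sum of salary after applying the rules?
1022100.0

Step 1: Tier 1 (salary ≤ 68760): 1 records, sum = 45000 × 1.0 = 45000.0
Step 2: Tier 2 (68760 < salary ≤ 92520): 5 records, sum = 405000 × 1.1 = 445500.0
Step 3: Tier 3 (salary > 92520): 4 records, sum = 443000 × 1.2 = 531600.0
Step 4: Final sum = 45000.0 + 445500.0 + 531600.0 = 1022100.0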